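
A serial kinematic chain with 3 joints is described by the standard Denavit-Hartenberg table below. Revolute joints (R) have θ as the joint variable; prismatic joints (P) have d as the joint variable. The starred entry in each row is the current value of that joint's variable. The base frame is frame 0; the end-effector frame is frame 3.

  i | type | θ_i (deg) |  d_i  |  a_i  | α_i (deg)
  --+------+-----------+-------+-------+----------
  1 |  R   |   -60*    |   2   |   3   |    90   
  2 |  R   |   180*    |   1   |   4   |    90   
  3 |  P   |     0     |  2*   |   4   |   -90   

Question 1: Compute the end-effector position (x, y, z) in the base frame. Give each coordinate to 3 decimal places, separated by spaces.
after link 1: o_1 = (1.5000, -2.5981, 2.0000)
after link 2: o_2 = (-1.3660, 0.3660, 2.0000)
after link 3: o_3 = (-3.3660, 3.8301, 4.0000)

-3.366 3.830 4.000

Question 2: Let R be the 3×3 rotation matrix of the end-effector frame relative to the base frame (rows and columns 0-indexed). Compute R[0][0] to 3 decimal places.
-0.500

End-effector x-axis (col 0 of R) = (-0.5000,0.8660,0.0000)
R[0][0] = -0.5000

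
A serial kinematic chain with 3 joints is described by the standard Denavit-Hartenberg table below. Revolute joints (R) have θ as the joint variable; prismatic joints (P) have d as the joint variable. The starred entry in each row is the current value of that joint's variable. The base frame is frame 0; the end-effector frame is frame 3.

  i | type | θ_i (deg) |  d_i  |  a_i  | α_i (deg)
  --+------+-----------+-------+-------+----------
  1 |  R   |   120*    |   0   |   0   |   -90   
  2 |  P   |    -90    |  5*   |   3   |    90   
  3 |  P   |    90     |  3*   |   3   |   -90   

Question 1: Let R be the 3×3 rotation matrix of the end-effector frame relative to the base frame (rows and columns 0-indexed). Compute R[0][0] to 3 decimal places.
End-effector x-axis (col 0 of R) = (-0.8660,-0.5000,0.0000)
R[0][0] = -0.8660

-0.866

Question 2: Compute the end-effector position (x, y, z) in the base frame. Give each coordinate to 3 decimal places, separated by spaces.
after link 1: o_1 = (0.0000, 0.0000, 0.0000)
after link 2: o_2 = (-4.3301, -2.5000, 3.0000)
after link 3: o_3 = (-5.4282, -6.5981, 3.0000)

-5.428 -6.598 3.000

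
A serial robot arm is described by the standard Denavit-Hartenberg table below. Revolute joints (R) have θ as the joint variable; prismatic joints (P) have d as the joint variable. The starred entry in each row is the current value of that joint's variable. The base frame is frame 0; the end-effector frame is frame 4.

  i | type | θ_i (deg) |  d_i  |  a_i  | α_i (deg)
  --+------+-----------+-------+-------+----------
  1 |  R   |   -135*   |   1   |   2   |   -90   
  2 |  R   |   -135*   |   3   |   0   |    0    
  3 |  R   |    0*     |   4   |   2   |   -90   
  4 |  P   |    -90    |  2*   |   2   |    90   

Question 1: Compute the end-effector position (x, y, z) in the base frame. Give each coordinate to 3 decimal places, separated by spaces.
4.950 -7.778 3.828

after link 1: o_1 = (-1.4142, -1.4142, 1.0000)
after link 2: o_2 = (0.7071, -3.5355, 1.0000)
after link 3: o_3 = (4.5355, -5.3640, 2.4142)
after link 4: o_4 = (4.9497, -7.7782, 3.8284)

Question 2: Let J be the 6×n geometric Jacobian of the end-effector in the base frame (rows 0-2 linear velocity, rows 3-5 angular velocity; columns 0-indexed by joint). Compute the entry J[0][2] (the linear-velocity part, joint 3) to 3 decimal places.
axis z_2 = (0.7071,-0.7071,0.0000); lever o_n−o_2 = (4.2426,-4.2426,2.8284)
cross product → J_v[:, 2] = (-2.0000,-2.0000,-0.0000)
J_ω[:, 2] = z_2
entry J[0][2] = -2.0000

-2.000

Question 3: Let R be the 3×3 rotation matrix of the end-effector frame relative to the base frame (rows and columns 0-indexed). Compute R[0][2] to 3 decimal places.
-0.500

End-effector z-axis (col 2 of R) = (-0.5000,-0.5000,-0.7071)
R[0][2] = -0.5000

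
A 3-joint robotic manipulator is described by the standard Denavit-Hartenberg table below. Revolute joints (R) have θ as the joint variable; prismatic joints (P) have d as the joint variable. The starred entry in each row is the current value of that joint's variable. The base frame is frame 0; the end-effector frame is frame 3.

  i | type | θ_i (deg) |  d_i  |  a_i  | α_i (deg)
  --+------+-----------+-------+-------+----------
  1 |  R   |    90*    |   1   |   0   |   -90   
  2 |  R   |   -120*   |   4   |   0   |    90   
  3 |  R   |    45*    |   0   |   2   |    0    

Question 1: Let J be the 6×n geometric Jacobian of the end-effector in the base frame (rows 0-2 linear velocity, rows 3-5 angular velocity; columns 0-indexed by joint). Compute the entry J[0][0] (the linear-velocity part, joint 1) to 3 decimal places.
0.707

axis z_0 = ẑ; lever o_n−o_0 = (-5.4142,-0.7071,2.2247)
cross product → J_v[:, 0] = (0.7071,-5.4142,0.0000)
J_ω[:, 0] = z_0
entry J[0][0] = 0.7071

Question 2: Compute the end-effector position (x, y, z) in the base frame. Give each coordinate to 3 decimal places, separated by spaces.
-5.414 -0.707 2.225

after link 1: o_1 = (0.0000, 0.0000, 1.0000)
after link 2: o_2 = (-4.0000, 0.0000, 1.0000)
after link 3: o_3 = (-5.4142, -0.7071, 2.2247)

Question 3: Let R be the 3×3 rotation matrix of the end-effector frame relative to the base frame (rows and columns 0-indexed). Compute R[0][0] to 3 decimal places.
-0.707

End-effector x-axis (col 0 of R) = (-0.7071,-0.3536,0.6124)
R[0][0] = -0.7071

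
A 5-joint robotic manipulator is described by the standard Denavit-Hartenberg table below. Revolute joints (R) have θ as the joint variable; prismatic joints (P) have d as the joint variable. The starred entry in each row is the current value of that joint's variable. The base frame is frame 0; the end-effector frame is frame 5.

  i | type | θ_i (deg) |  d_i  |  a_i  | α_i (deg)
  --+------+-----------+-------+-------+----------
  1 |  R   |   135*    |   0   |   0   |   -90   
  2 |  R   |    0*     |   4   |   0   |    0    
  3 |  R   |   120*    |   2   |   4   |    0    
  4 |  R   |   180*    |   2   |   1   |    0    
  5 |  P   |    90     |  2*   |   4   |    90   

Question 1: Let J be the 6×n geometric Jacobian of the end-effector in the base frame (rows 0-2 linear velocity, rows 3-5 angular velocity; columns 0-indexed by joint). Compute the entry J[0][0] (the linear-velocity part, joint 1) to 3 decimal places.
axis z_0 = ẑ; lever o_n−o_0 = (-8.4599,-5.6822,-4.5981)
cross product → J_v[:, 0] = (5.6822,-8.4599,0.0000)
J_ω[:, 0] = z_0
entry J[0][0] = 5.6822

5.682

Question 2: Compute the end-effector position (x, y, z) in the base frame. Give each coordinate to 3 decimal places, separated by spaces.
-8.460 -5.682 -4.598

after link 1: o_1 = (0.0000, 0.0000, 0.0000)
after link 2: o_2 = (-2.8284, -2.8284, 0.0000)
after link 3: o_3 = (-2.8284, -5.6569, -3.4641)
after link 4: o_4 = (-4.5962, -6.7175, -2.5981)
after link 5: o_5 = (-8.4599, -5.6822, -4.5981)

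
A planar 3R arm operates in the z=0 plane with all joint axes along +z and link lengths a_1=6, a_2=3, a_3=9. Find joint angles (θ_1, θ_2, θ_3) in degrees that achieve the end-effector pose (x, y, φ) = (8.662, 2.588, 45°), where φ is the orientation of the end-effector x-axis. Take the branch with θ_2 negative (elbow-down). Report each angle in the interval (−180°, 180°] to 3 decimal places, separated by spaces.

-30.003 -135.012 -149.985

wrist centre = target − a_3·(cos φ, sin φ) = (2.2980, -3.7760)
cos θ_2 = (19.5389−6²−3²)/(2·6·3) = -0.7073; θ_2 = -135.0119° (elbow-down)
β = atan2(-3.7760,2.2980) = -58.6754°; ψ = atan2(-2.1209,3.8782) = -28.6728°
θ_1 = β − ψ = -30.0026°
θ_3 = φ − θ_1 − θ_2 = -149.9854° (wrapped to (-180°,180°])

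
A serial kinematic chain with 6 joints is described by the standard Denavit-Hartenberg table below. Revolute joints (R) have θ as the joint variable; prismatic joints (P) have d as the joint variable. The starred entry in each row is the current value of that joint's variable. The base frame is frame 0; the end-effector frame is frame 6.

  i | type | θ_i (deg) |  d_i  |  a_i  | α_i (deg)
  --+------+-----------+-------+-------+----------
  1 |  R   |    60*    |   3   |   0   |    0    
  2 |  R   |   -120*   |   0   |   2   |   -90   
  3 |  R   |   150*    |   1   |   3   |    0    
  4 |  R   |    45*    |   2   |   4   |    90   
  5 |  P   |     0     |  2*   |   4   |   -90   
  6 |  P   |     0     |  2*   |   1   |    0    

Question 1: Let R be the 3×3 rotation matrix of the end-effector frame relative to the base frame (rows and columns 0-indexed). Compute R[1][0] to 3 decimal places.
0.837

End-effector x-axis (col 0 of R) = (-0.4830,0.8365,0.2588)
R[1][0] = 0.8365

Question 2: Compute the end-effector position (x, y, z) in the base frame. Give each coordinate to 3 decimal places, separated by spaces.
-0.574 10.995 1.898

after link 1: o_1 = (0.0000, 0.0000, 3.0000)
after link 2: o_2 = (1.0000, -1.7321, 3.0000)
after link 3: o_3 = (0.5670, 1.0179, 1.5000)
after link 4: o_4 = (0.3672, 5.3640, 2.5353)
after link 5: o_5 = (-1.8235, 9.1584, 1.6387)
after link 6: o_6 = (-0.5744, 10.9949, 1.8975)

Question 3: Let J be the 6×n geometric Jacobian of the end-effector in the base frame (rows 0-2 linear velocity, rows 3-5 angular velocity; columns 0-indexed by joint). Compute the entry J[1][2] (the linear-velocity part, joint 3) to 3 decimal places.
axis z_2 = (0.8660,0.5000,0.0000); lever o_n−o_2 = (-1.5744,12.7269,-1.1025)
cross product → J_v[:, 2] = (-0.5512,0.9548,11.8090)
J_ω[:, 2] = z_2
entry J[1][2] = 0.9548

0.955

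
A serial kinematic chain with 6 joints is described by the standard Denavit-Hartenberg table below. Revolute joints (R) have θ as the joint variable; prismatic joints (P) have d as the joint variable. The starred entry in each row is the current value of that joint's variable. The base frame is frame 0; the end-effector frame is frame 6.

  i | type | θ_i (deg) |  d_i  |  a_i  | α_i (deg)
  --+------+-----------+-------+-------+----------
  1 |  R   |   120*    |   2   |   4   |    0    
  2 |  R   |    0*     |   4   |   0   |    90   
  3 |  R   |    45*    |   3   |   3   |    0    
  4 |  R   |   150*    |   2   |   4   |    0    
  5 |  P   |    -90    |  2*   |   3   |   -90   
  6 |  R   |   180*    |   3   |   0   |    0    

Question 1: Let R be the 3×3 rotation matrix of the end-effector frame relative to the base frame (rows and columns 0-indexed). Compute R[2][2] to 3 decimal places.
-0.259

End-effector z-axis (col 2 of R) = (0.4830,-0.8365,-0.2588)
R[2][2] = -0.2588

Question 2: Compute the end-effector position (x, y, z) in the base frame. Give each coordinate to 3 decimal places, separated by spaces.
6.770 2.273 9.207

after link 1: o_1 = (-2.0000, 3.4641, 2.0000)
after link 2: o_2 = (-2.0000, 3.4641, 6.0000)
after link 3: o_3 = (-0.4626, 6.8012, 8.1213)
after link 4: o_4 = (3.2013, 4.4552, 7.0860)
after link 5: o_5 = (5.3216, 4.7827, 9.9838)
after link 6: o_6 = (6.7705, 2.2732, 9.2074)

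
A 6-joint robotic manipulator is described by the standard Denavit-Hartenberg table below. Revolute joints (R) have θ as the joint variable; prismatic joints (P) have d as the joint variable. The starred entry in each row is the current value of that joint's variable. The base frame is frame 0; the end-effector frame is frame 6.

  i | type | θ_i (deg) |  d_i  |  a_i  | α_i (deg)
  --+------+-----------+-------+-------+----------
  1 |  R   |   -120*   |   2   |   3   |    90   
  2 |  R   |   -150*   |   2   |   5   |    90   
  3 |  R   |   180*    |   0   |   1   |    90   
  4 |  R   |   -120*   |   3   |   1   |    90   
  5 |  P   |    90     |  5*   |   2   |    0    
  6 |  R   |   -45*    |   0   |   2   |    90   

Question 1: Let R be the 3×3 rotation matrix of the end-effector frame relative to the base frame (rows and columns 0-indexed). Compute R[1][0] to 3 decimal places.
0.354

End-effector x-axis (col 0 of R) = (-0.6124,0.3536,-0.7071)
R[1][0] = 0.3536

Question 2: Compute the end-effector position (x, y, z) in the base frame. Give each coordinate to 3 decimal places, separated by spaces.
after link 1: o_1 = (-1.5000, -2.5981, 2.0000)
after link 2: o_2 = (-1.0670, 2.1519, -0.5000)
after link 3: o_3 = (-1.5000, 1.4019, 0.0000)
after link 4: o_4 = (-4.0981, 2.9019, -1.0000)
after link 5: o_5 = (-3.3301, 8.2321, -1.0000)
after link 6: o_6 = (-4.5549, 8.9392, -2.4142)

-4.555 8.939 -2.414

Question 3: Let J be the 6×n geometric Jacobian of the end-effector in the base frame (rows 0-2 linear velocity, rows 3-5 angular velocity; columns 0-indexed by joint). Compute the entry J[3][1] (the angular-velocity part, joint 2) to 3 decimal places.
-0.866

axis z_1 = (-0.8660,0.5000,0.0000); lever o_n−o_1 = (-3.0549,11.5372,-4.4142)
cross product → J_v[:, 1] = (-2.2071,-3.8228,-8.4641)
J_ω[:, 1] = z_1
entry J[3][1] = -0.8660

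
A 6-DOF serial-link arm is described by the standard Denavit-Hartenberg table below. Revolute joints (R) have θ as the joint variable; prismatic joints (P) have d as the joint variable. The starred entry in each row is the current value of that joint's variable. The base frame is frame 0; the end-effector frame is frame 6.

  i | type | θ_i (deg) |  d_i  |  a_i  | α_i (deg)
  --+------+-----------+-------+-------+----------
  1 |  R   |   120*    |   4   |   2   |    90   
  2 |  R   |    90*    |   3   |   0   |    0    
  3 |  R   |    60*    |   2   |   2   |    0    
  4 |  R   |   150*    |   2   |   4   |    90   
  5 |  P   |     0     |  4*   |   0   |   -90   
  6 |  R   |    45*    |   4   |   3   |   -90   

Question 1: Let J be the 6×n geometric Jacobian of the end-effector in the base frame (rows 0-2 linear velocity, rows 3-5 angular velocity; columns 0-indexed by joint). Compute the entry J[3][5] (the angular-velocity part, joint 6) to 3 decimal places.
0.866

axis z_5 = (0.8660,0.5000,0.0000); lever o_n−o_5 = (2.0152,4.5095,-0.7765)
cross product → J_v[:, 5] = (-0.3882,0.6724,2.8978)
J_ω[:, 5] = z_5
entry J[3][5] = 0.8660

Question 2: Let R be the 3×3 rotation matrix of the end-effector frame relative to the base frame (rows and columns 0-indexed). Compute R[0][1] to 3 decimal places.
-0.866

End-effector y-axis (col 1 of R) = (-0.8660,-0.5000,-0.0000)
R[0][1] = -0.8660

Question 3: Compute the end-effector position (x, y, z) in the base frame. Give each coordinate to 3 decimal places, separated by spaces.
8.675 6.974 -1.241

after link 1: o_1 = (-1.0000, 1.7321, 4.0000)
after link 2: o_2 = (1.5981, 3.2321, 4.0000)
after link 3: o_3 = (4.1962, 2.7321, 5.0000)
after link 4: o_4 = (4.9282, 5.4641, 1.5359)
after link 5: o_5 = (6.6603, 2.4641, -0.4641)
after link 6: o_6 = (8.6755, 6.9737, -1.2406)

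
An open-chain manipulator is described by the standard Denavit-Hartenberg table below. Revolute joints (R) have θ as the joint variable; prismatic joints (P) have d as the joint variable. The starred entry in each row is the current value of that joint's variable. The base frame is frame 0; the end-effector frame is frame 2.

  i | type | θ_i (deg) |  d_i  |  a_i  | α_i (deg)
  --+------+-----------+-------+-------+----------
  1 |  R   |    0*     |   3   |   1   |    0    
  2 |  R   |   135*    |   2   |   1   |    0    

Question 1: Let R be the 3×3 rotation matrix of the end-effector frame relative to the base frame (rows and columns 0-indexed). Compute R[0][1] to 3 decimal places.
End-effector y-axis (col 1 of R) = (-0.7071,-0.7071,0.0000)
R[0][1] = -0.7071

-0.707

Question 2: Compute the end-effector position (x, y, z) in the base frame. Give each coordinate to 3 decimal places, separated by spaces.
0.293 0.707 5.000

after link 1: o_1 = (1.0000, 0.0000, 3.0000)
after link 2: o_2 = (0.2929, 0.7071, 5.0000)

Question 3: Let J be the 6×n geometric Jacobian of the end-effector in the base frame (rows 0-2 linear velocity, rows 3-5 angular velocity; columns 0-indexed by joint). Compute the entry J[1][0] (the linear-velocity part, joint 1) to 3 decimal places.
0.293

axis z_0 = ẑ; lever o_n−o_0 = (0.2929,0.7071,5.0000)
cross product → J_v[:, 0] = (-0.7071,0.2929,0.0000)
J_ω[:, 0] = z_0
entry J[1][0] = 0.2929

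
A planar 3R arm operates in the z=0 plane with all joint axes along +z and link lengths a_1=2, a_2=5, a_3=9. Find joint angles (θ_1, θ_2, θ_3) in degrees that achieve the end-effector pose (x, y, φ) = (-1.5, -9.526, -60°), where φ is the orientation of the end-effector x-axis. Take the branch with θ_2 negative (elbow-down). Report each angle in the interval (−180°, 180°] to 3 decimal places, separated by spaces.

wrist centre = target − a_3·(cos φ, sin φ) = (-6.0000, -1.7318)
cos θ_2 = (38.9990−2²−5²)/(2·2·5) = 0.5000; θ_2 = -60.0032° (elbow-down)
β = atan2(-1.7318,-6.0000) = -163.9003°; ψ = atan2(-4.3303,4.4998) = -43.9003°
θ_1 = β − ψ = -120.0000°
θ_3 = φ − θ_1 − θ_2 = 120.0032° (wrapped to (-180°,180°])

-120.000 -60.003 120.003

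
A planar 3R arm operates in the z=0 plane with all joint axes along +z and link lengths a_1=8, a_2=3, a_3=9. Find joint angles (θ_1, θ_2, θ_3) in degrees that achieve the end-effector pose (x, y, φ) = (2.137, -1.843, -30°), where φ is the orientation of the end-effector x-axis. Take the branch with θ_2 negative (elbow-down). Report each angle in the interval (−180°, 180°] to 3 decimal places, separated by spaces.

174.686 -134.992 -69.694

wrist centre = target − a_3·(cos φ, sin φ) = (-5.6572, 2.6570)
cos θ_2 = (39.0639−8²−3²)/(2·8·3) = -0.7070; θ_2 = -134.9915° (elbow-down)
β = atan2(2.6570,-5.6572) = 154.8422°; ψ = atan2(-2.1216,5.8790) = -19.8437°
θ_1 = β − ψ = 174.6859°
θ_3 = φ − θ_1 − θ_2 = -69.6944° (wrapped to (-180°,180°])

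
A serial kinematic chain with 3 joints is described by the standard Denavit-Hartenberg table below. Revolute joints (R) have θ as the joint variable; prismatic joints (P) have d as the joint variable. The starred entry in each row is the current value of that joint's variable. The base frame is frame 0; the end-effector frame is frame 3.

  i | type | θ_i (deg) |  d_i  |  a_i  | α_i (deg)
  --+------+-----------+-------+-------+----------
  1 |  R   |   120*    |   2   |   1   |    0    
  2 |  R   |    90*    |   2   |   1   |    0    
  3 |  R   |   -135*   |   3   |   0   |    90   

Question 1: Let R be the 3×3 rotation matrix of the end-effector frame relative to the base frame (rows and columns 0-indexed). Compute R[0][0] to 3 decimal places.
End-effector x-axis (col 0 of R) = (0.2588,0.9659,0.0000)
R[0][0] = 0.2588

0.259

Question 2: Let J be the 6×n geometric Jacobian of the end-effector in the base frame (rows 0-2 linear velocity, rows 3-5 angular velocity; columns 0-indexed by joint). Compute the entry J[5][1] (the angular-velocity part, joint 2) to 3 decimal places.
axis z_1 = (0.0000,0.0000,1.0000); lever o_n−o_1 = (-0.8660,-0.5000,5.0000)
cross product → J_v[:, 1] = (0.5000,-0.8660,0.0000)
J_ω[:, 1] = z_1
entry J[5][1] = 1.0000

1.000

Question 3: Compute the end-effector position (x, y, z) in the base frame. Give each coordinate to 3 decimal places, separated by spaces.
after link 1: o_1 = (-0.5000, 0.8660, 2.0000)
after link 2: o_2 = (-1.3660, 0.3660, 4.0000)
after link 3: o_3 = (-1.3660, 0.3660, 7.0000)

-1.366 0.366 7.000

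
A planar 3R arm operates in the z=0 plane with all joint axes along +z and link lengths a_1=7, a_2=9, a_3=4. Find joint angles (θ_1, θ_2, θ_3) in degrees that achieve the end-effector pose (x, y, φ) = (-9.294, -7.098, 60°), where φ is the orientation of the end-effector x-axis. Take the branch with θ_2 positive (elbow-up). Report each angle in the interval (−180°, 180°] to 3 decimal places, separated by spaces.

-153.840 30.006 -176.166

wrist centre = target − a_3·(cos φ, sin φ) = (-11.2940, -10.5621)
cos θ_2 = (239.1124−7²−9²)/(2·7·9) = 0.8660; θ_2 = 30.0062° (elbow-up)
β = atan2(-10.5621,-11.2940) = -136.9180°; ψ = atan2(4.5008,14.7937) = 16.9218°
θ_1 = β − ψ = -153.8398°
θ_3 = φ − θ_1 − θ_2 = -176.1664° (wrapped to (-180°,180°])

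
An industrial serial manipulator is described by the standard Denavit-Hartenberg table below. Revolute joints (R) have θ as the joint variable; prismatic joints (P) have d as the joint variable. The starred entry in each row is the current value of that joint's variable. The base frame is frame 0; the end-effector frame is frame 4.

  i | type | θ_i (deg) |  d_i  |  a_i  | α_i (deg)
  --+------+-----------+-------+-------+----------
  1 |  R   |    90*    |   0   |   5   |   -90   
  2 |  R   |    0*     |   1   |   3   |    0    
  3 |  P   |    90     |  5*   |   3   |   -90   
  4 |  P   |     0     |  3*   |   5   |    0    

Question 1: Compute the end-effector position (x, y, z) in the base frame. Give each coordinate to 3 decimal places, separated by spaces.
after link 1: o_1 = (0.0000, 5.0000, 0.0000)
after link 2: o_2 = (-1.0000, 8.0000, 0.0000)
after link 3: o_3 = (-6.0000, 8.0000, -3.0000)
after link 4: o_4 = (-6.0000, 5.0000, -8.0000)

-6.000 5.000 -8.000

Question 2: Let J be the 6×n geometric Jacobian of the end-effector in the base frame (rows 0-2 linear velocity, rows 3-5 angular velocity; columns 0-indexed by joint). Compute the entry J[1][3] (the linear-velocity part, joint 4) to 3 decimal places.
prismatic axis z_3 = (-0.0000,-1.0000,-0.0000)
J_v[:, 3] = z_3; J_ω[:, 3] = (0,0,0)
entry J[1][3] = -1.0000

-1.000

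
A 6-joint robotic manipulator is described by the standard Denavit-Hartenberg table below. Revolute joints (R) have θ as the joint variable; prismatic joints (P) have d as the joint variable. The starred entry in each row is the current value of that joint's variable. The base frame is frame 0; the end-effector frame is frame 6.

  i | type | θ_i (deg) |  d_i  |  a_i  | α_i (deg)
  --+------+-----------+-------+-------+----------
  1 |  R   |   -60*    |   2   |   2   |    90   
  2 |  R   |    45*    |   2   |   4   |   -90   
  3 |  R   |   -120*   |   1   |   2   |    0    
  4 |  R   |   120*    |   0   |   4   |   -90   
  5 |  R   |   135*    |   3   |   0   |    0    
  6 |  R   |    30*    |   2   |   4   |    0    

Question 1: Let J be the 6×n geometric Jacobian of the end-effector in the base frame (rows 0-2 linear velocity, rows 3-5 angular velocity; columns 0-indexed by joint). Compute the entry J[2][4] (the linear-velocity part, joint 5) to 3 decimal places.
2.000

axis z_4 = (0.8660,0.5000,0.0000); lever o_n−o_4 = (3.3301,4.2321,-3.4641)
cross product → J_v[:, 4] = (-1.7321,3.0000,2.0000)
J_ω[:, 4] = z_4
entry J[2][4] = 2.0000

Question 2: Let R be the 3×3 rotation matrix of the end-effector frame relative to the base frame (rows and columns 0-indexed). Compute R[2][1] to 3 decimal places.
End-effector y-axis (col 1 of R) = (-0.4330,0.7500,0.5000)
R[2][1] = 0.5000

0.500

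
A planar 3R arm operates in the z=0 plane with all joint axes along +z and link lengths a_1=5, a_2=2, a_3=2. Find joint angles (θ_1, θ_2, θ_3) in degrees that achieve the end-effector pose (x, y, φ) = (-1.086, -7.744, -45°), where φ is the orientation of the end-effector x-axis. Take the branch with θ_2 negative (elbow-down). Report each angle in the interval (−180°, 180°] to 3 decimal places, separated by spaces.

wrist centre = target − a_3·(cos φ, sin φ) = (-2.5002, -6.3298)
cos θ_2 = (46.3173−5²−2²)/(2·5·2) = 0.8659; θ_2 = -30.0186° (elbow-down)
β = atan2(-6.3298,-2.5002) = -111.5536°; ψ = atan2(-1.0006,6.7317) = -8.4542°
θ_1 = β − ψ = -103.0994°
θ_3 = φ − θ_1 − θ_2 = 88.1180° (wrapped to (-180°,180°])

-103.099 -30.019 88.118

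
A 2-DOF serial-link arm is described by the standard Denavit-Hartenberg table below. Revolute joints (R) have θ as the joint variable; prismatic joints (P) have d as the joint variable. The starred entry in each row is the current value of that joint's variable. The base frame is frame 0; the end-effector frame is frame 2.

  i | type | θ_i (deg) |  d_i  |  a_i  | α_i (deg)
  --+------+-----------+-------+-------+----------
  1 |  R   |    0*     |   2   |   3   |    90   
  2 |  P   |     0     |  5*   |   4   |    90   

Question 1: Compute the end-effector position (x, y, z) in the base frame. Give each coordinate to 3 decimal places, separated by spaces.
7.000 -5.000 2.000

after link 1: o_1 = (3.0000, 0.0000, 2.0000)
after link 2: o_2 = (7.0000, -5.0000, 2.0000)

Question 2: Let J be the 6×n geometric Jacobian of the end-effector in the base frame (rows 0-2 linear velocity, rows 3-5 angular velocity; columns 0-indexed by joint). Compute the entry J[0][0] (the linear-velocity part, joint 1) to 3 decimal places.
5.000

axis z_0 = ẑ; lever o_n−o_0 = (7.0000,-5.0000,2.0000)
cross product → J_v[:, 0] = (5.0000,7.0000,-0.0000)
J_ω[:, 0] = z_0
entry J[0][0] = 5.0000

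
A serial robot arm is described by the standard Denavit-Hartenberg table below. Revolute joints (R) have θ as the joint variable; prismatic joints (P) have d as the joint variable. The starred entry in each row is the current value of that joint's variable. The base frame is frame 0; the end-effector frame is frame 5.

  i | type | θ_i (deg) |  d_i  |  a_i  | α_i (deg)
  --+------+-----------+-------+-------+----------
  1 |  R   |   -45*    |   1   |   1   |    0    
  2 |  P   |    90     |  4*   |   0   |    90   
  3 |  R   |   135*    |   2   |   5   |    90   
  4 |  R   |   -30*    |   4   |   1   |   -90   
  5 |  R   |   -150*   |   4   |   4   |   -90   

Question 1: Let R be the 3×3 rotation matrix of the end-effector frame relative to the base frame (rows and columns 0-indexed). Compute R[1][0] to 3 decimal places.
0.319

End-effector x-axis (col 0 of R) = (0.9312,0.3188,-0.1768)
R[1][0] = 0.3188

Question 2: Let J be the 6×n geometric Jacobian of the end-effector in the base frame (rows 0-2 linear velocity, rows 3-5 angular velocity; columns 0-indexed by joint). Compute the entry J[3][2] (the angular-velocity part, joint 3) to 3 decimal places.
axis z_2 = (0.7071,-0.7071,0.0000); lever o_n−o_2 = (5.3019,-4.1679,7.6834)
cross product → J_v[:, 2] = (-5.4330,-5.4330,0.8018)
J_ω[:, 2] = z_2
entry J[3][2] = 0.7071

0.707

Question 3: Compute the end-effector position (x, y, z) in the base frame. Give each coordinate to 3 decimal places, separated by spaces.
after link 1: o_1 = (0.7071, -0.7071, 1.0000)
after link 2: o_2 = (0.7071, -0.7071, 5.0000)
after link 3: o_3 = (-0.3787, -4.6213, 8.5355)
after link 4: o_4 = (0.8348, -2.7008, 11.9763)
after link 5: o_5 = (6.0090, -4.8750, 12.6834)

6.009 -4.875 12.683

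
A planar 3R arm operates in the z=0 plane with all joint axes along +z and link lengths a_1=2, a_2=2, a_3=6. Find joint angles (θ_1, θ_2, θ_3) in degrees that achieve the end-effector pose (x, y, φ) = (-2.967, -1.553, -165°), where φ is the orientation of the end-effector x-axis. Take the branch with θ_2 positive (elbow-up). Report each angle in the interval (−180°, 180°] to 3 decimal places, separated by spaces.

wrist centre = target − a_3·(cos φ, sin φ) = (2.8286, -0.0001)
cos θ_2 = (8.0007−2²−2²)/(2·2·2) = 0.0001; θ_2 = 89.9948° (elbow-up)
β = atan2(-0.0001,2.8286) = -0.0017°; ψ = atan2(2.0000,2.0002) = 44.9974°
θ_1 = β − ψ = -44.9991°
θ_3 = φ − θ_1 − θ_2 = 150.0043° (wrapped to (-180°,180°])

-44.999 89.995 150.004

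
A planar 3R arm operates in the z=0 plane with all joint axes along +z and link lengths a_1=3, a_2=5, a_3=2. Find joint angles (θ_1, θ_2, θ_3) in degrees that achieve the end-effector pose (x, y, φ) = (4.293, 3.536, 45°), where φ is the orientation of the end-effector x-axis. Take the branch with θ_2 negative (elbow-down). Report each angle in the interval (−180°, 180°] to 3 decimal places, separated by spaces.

134.997 -134.993 44.996

wrist centre = target − a_3·(cos φ, sin φ) = (2.8788, 2.1218)
cos θ_2 = (12.7894−3²−5²)/(2·3·5) = -0.7070; θ_2 = -134.9930° (elbow-down)
β = atan2(2.1218,2.8788) = 36.3918°; ψ = atan2(-3.5360,-0.5351) = -98.6053°
θ_1 = β − ψ = 134.9971°
θ_3 = φ − θ_1 − θ_2 = 44.9959° (wrapped to (-180°,180°])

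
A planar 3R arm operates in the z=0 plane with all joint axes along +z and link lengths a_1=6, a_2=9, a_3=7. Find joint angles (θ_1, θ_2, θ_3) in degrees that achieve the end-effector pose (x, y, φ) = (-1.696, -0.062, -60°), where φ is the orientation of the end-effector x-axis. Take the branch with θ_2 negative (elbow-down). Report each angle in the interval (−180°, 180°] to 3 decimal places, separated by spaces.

-150.002 -120.000 -149.998

wrist centre = target − a_3·(cos φ, sin φ) = (-5.1960, 6.0002)
cos θ_2 = (63.0005−6²−9²)/(2·6·9) = -0.5000; θ_2 = -119.9997° (elbow-down)
β = atan2(6.0002,-5.1960) = 130.8917°; ψ = atan2(-7.7943,1.5000) = -79.1063°
θ_1 = β − ψ = 209.9980°
θ_3 = φ − θ_1 − θ_2 = -149.9984° (wrapped to (-180°,180°])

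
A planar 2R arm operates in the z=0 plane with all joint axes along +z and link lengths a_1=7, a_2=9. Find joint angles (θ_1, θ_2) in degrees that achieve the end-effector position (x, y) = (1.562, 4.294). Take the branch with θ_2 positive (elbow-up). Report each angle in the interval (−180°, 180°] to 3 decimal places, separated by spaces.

cos θ_2 = (20.8783−7²−9²)/(2·7·9) = -0.8660; θ_2 = 150.0023° (elbow-up)
β = atan2(4.2940,1.5620) = 70.0105°; ψ = atan2(4.4997,-0.7944) = 100.0123°
θ_1 = β − ψ = -30.0018°

-30.002 150.002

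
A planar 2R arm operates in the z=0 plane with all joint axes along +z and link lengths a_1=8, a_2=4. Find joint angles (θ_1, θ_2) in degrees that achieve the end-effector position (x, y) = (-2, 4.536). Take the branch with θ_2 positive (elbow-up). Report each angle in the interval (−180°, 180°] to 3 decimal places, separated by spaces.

89.999 149.998

cos θ_2 = (24.5753−8²−4²)/(2·8·4) = -0.8660; θ_2 = 149.9983° (elbow-up)
β = atan2(4.5360,-2.0000) = 113.7935°; ψ = atan2(2.0001,4.5360) = 23.7948°
θ_1 = β − ψ = 89.9987°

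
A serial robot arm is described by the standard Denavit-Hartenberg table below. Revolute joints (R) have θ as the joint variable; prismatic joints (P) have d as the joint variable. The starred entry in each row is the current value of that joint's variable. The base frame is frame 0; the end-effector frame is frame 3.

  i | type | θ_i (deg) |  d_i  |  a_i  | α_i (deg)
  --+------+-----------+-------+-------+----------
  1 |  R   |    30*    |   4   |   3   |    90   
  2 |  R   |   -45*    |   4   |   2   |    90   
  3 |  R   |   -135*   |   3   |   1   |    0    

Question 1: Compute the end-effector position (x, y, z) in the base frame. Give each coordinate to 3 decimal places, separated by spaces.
3.199 -1.955 0.964

after link 1: o_1 = (2.5981, 1.5000, 4.0000)
after link 2: o_2 = (5.8228, -1.2570, 2.5858)
after link 3: o_3 = (3.1991, -1.9553, 0.9645)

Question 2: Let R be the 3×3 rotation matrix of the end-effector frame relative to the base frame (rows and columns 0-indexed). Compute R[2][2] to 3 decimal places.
End-effector z-axis (col 2 of R) = (-0.6124,-0.3536,-0.7071)
R[2][2] = -0.7071

-0.707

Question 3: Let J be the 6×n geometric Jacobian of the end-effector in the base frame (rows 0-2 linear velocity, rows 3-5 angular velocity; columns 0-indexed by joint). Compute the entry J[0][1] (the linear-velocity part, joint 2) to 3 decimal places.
axis z_1 = (0.5000,-0.8660,0.0000); lever o_n−o_1 = (0.6011,-3.4553,-3.0355)
cross product → J_v[:, 1] = (2.6288,1.5178,-1.2071)
J_ω[:, 1] = z_1
entry J[0][1] = 2.6288

2.629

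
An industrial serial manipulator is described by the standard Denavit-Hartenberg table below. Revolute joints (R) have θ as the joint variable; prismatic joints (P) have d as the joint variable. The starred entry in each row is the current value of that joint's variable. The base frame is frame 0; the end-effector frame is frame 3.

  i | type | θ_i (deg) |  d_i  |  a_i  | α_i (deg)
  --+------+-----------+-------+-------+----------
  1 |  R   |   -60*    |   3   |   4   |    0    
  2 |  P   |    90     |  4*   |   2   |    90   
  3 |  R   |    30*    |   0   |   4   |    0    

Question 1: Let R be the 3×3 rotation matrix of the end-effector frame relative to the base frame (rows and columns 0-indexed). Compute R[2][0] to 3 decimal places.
0.500

End-effector x-axis (col 0 of R) = (0.7500,0.4330,0.5000)
R[2][0] = 0.5000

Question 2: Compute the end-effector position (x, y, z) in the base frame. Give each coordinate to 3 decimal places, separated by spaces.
after link 1: o_1 = (2.0000, -3.4641, 3.0000)
after link 2: o_2 = (3.7321, -2.4641, 7.0000)
after link 3: o_3 = (6.7321, -0.7321, 9.0000)

6.732 -0.732 9.000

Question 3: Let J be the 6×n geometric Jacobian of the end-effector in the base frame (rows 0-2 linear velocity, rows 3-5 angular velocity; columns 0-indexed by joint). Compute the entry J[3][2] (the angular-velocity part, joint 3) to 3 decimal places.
0.500

axis z_2 = (0.5000,-0.8660,0.0000); lever o_n−o_2 = (3.0000,1.7321,2.0000)
cross product → J_v[:, 2] = (-1.7321,-1.0000,3.4641)
J_ω[:, 2] = z_2
entry J[3][2] = 0.5000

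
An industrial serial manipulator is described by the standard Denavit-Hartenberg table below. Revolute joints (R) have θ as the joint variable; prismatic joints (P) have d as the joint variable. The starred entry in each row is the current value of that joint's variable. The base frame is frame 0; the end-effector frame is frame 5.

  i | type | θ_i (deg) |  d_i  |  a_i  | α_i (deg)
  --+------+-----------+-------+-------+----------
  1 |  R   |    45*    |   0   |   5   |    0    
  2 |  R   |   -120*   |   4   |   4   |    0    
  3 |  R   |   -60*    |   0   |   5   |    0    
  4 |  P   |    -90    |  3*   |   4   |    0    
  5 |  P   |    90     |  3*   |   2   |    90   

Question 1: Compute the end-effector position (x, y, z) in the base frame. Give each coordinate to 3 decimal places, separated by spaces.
after link 1: o_1 = (3.5355, 3.5355, 0.0000)
after link 2: o_2 = (4.5708, -0.3282, 4.0000)
after link 3: o_3 = (1.0353, -3.8637, 4.0000)
after link 4: o_4 = (-1.7932, -1.0353, 7.0000)
after link 5: o_5 = (-3.2074, -2.4495, 10.0000)

-3.207 -2.449 10.000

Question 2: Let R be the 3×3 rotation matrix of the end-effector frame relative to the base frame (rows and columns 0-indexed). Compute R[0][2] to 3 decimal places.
-0.707

End-effector z-axis (col 2 of R) = (-0.7071,0.7071,0.0000)
R[0][2] = -0.7071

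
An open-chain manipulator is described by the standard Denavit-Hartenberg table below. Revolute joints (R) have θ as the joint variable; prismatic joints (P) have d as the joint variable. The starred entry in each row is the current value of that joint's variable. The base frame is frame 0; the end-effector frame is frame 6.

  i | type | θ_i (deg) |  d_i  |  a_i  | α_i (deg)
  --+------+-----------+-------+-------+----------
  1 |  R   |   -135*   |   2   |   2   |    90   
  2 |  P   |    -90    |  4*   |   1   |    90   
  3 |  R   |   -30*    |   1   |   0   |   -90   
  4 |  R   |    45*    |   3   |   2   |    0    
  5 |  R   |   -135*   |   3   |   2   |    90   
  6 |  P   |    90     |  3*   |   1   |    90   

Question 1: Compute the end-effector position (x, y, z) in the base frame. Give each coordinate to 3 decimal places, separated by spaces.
-7.969 7.383 -1.127

after link 1: o_1 = (-1.4142, -1.4142, 2.0000)
after link 2: o_2 = (-4.2426, 1.4142, 1.0000)
after link 3: o_3 = (-3.5355, 2.1213, 1.0000)
after link 4: o_4 = (-5.8727, 2.4584, -1.7247)
after link 5: o_5 = (-6.2956, 5.7098, -3.2247)
after link 6: o_6 = (-7.9686, 7.3828, -1.1267)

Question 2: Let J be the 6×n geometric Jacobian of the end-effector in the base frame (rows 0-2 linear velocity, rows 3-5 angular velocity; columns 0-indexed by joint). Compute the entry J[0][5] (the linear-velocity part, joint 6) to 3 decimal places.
prismatic axis z_5 = (-0.3536,0.3536,0.8660)
J_v[:, 5] = z_5; J_ω[:, 5] = (0,0,0)
entry J[0][5] = -0.3536

-0.354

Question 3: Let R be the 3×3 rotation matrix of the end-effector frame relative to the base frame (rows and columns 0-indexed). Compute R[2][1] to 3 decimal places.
0.866

End-effector y-axis (col 1 of R) = (-0.3536,0.3536,0.8660)
R[2][1] = 0.8660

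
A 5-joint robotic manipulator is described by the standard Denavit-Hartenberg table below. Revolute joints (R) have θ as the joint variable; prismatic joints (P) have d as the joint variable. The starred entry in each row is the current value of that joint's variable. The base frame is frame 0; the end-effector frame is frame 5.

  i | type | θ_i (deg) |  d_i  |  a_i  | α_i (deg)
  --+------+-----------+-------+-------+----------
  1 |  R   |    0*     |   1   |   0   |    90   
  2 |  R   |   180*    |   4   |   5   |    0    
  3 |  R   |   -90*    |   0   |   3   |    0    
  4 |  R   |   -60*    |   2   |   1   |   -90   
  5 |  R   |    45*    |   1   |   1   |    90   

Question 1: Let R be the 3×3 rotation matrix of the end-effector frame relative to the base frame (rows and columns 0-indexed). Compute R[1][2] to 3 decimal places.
-0.707

End-effector z-axis (col 2 of R) = (0.6124,-0.7071,0.3536)
R[1][2] = -0.7071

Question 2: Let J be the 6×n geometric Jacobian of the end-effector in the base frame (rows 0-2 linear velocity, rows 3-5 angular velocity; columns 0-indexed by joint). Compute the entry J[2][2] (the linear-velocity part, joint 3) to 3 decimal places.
axis z_2 = (0.0000,-1.0000,0.0000); lever o_n−o_2 = (0.9784,-1.2929,4.7196)
cross product → J_v[:, 2] = (-4.7196,0.0000,0.9784)
J_ω[:, 2] = z_2
entry J[2][2] = 0.9784

0.978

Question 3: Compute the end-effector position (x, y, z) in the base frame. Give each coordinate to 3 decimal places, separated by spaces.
-4.022 -5.293 5.720

after link 1: o_1 = (0.0000, 0.0000, 1.0000)
after link 2: o_2 = (-5.0000, -4.0000, 1.0000)
after link 3: o_3 = (-5.0000, -4.0000, 4.0000)
after link 4: o_4 = (-4.1340, -6.0000, 4.5000)
after link 5: o_5 = (-4.0216, -5.2929, 5.7196)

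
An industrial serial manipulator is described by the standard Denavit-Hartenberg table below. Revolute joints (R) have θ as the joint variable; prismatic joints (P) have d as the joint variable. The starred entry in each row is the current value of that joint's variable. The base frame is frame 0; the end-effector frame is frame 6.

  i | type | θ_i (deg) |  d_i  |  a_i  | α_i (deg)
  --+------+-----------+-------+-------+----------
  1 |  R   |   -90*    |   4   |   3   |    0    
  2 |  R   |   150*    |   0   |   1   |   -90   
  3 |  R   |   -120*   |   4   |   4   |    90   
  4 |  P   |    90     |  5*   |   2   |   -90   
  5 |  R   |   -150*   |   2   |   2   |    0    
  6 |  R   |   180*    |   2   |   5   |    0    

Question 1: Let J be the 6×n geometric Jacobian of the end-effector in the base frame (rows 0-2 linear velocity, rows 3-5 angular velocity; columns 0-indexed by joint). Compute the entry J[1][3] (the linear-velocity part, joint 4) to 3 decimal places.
prismatic axis z_3 = (-0.4330,-0.7500,-0.5000)
J_v[:, 3] = z_3; J_ω[:, 3] = (0,0,0)
entry J[1][3] = -0.7500

-0.750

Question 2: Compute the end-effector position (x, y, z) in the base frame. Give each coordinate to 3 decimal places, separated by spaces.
after link 1: o_1 = (0.0000, -3.0000, 4.0000)
after link 2: o_2 = (0.5000, -2.1340, 4.0000)
after link 3: o_3 = (-3.9641, -1.8660, 7.4641)
after link 4: o_4 = (-7.8612, -4.6160, 4.9641)
after link 5: o_5 = (-6.2942, -5.3660, 2.7321)
after link 6: o_6 = (-8.4617, -0.4599, 2.2500)

-8.462 -0.460 2.250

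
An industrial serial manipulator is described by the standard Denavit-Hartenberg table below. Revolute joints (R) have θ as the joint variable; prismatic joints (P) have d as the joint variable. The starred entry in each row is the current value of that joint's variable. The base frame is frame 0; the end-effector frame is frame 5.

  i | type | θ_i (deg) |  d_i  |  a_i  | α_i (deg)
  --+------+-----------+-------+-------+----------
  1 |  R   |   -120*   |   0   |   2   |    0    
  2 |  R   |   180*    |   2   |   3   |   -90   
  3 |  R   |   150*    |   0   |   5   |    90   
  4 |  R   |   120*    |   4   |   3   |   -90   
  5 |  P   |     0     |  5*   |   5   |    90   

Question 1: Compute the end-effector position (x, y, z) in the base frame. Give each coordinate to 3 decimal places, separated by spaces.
after link 1: o_1 = (-1.0000, -1.7321, 0.0000)
after link 2: o_2 = (0.5000, 0.8660, 2.0000)
after link 3: o_3 = (-1.6651, -2.8840, -0.5000)
after link 4: o_4 = (-2.2655, 1.2721, -3.2141)
after link 5: o_5 = (-0.8929, 7.3098, 0.2010)

-0.893 7.310 0.201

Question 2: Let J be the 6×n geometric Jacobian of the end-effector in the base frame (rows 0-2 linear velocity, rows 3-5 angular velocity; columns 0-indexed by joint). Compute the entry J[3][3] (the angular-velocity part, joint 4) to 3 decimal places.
0.250

axis z_3 = (0.2500,0.4330,-0.8660); lever o_n−o_3 = (0.7721,10.1937,0.7010)
cross product → J_v[:, 3] = (9.1316,-0.8439,2.2141)
J_ω[:, 3] = z_3
entry J[3][3] = 0.2500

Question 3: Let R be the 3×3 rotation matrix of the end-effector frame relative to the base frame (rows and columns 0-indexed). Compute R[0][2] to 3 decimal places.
End-effector z-axis (col 2 of R) = (0.2500,0.4330,-0.8660)
R[0][2] = 0.2500

0.250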